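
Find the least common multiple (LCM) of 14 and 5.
70

First find GCD(14, 5) using the Euclidean algorithm:
14 = 2 × 5 + 4
5 = 1 × 4 + 1
4 = 4 × 1 + 0
GCD(14, 5) = 1

LCM formula: LCM(a, b) = (a × b) / GCD(a, b)
LCM(14, 5) = (14 × 5) / 1
LCM(14, 5) = 70 / 1
LCM(14, 5) = 70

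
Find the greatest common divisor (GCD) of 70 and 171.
1

Using the Euclidean algorithm:
70 = 0 × 171 + 70
171 = 2 × 70 + 31
70 = 2 × 31 + 8
31 = 3 × 8 + 7
8 = 1 × 7 + 1
7 = 7 × 1 + 0

GCD(70, 171) = 1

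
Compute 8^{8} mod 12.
4

Using successive squaring:
Binary expansion of 8: 1000
Powers of 8 mod 12 (each is the square of the previous):
  8^1 ≡ 8 (mod 12)
  8^2 ≡ 8² = 64 ≡ 4 (mod 12)
  8^4 ≡ 4² = 16 ≡ 4 (mod 12)
  8^8 ≡ 4² = 16 ≡ 4 (mod 12)
8 is a power of 2, so 8^8 is the last square: ≡ 4 (mod 12)
Result: 8^8 ≡ 4 (mod 12)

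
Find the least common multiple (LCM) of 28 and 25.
700

First find GCD(28, 25) using the Euclidean algorithm:
28 = 1 × 25 + 3
25 = 8 × 3 + 1
3 = 3 × 1 + 0
GCD(28, 25) = 1

LCM formula: LCM(a, b) = (a × b) / GCD(a, b)
LCM(28, 25) = (28 × 25) / 1
LCM(28, 25) = 700 / 1
LCM(28, 25) = 700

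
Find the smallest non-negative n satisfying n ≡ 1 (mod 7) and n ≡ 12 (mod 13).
M = 7 × 13 = 91. M₁ = 13, y₁ ≡ 6 (mod 7). M₂ = 7, y₂ ≡ 2 (mod 13). n = 1×13×6 + 12×7×2 ≡ 64 (mod 91)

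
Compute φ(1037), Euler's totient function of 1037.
960

Prime factorization: 1037 = 17 × 61
Using the formula φ(n) = n × Π(1 - 1/p) for each prime factor p:
φ(1037) = 1037 × (1 - 1/17) × (1 - 1/61)
φ(1037) = 960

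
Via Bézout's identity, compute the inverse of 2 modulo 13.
Extended GCD: 2(-6) + 13(1) = 1. So 2^(-1) ≡ 7 ≡ 7 (mod 13). Verify: 2 × 7 = 14 ≡ 1 (mod 13)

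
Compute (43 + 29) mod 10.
2

(43 + 29) = 72
72 mod 10 = 2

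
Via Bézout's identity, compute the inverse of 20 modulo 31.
Extended GCD: 20(14) + 31(-9) = 1. So 20^(-1) ≡ 14 ≡ 14 (mod 31). Verify: 20 × 14 = 280 ≡ 1 (mod 31)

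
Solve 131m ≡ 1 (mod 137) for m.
131^(-1) ≡ 114 (mod 137). Verification: 131 × 114 = 14934 ≡ 1 (mod 137)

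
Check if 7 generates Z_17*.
p - 1 = 16 has prime divisors 2. Check 7^(16/q) mod 17 for each: 7^(16/2) = 7^8 ≡ 16 (mod 17). None of these is 1, so 7 has order 16 = φ(17), so it is a primitive root mod 17.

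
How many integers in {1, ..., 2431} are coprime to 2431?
1920

Prime factorization: 2431 = 11 × 13 × 17
Using the formula φ(n) = n × Π(1 - 1/p) for each prime factor p:
φ(2431) = 2431 × (1 - 1/11) × (1 - 1/13) × (1 - 1/17)
φ(2431) = 1920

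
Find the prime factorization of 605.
5 × 11^2

Divide by primes starting from smallest:
605 ÷ 5 = 121
121 ÷ 11 = 11
11 ÷ 11 = 1

605 = 5 × 11^2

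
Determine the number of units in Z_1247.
1176

Prime factorization: 1247 = 29 × 43
Using the formula φ(n) = n × Π(1 - 1/p) for each prime factor p:
φ(1247) = 1247 × (1 - 1/29) × (1 - 1/43)
φ(1247) = 1176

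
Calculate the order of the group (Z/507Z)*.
312

Prime factorization: 507 = 3 × 13^2
Using the formula φ(n) = n × Π(1 - 1/p) for each prime factor p:
φ(507) = 507 × (1 - 1/3) × (1 - 1/13)
φ(507) = 312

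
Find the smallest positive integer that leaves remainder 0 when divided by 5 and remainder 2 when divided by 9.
M = 5 × 9 = 45. M₁ = 9, y₁ ≡ 4 (mod 5). M₂ = 5, y₂ ≡ 2 (mod 9). r = 0×9×4 + 2×5×2 ≡ 20 (mod 45). The smallest positive such number is 20.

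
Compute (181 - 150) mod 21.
10

(181 - 150) = 31
31 mod 21 = 10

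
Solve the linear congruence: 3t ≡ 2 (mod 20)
14

Since gcd(3, 20) = 1 divides 2, a solution exists.
Multiply both sides by the inverse of 3 mod 20:
  3^(-1) mod 20 = 7
  x ≡ 7 × 2 ≡ 14 ≡ 14 (mod 20)
Verification: 3 × 14 = 42 = 2 × 20 + 2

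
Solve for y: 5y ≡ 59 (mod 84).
79

Since gcd(5, 84) = 1 divides 59, a solution exists.
Multiply both sides by the inverse of 5 mod 84:
  5^(-1) mod 84 = 17
  x ≡ 17 × 59 ≡ 1003 ≡ 79 (mod 84)
Verification: 5 × 79 = 395 = 4 × 84 + 59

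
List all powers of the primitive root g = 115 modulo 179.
g^1, g^2, ..., g^{178} mod 179: {115, 158, 91, 83, 58, 47, 35, 87, 160, 142, 41, 61, 34, 151, 2, 51, 137, 3, 166, 116, 94, 70, 174, 141, 105, 82, 122, 68, 123, 4, 102, 95, 6, 153, 53, 9, 140, 169, 103, 31, 164, 65, 136, 67, 8, 25, 11, 12, 127, 106, 18, 101, 159, 27, 62, 149, 130, 93, 134, 16, 50, 22, 24, 75, 33, 36, 23, 139, 54, 124, 119, 81, 7, 89, 32, 100, 44, 48, 150, 66, 72, 46, 99, 108, 69, 59, 162, 14, 178, 64, 21, 88, 96, 121, 132, 144, 92, 19, 37, 138, 118, 145, 28, 177, 128, 42, 176, 13, 63, 85, 109, 5, 38, 74, 97, 57, 111, 56, 175, 77, 84, 173, 26, 126, 170, 39, 10, 76, 148, 15, 114, 43, 112, 171, 154, 168, 167, 52, 73, 161, 78, 20, 152, 117, 30, 49, 86, 45, 163, 129, 157, 155, 104, 146, 143, 156, 40, 125, 55, 60, 98, 172, 90, 147, 79, 135, 131, 29, 113, 107, 133, 80, 71, 110, 120, 17, 165, 1}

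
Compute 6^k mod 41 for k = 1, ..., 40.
g^1, g^2, ..., g^{40} mod 41: {6, 36, 11, 25, 27, 39, 29, 10, 19, 32, 28, 4, 24, 21, 3, 18, 26, 33, 34, 40, 35, 5, 30, 16, 14, 2, 12, 31, 22, 9, 13, 37, 17, 20, 38, 23, 15, 8, 7, 1}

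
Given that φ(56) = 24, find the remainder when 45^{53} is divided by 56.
By Euler: 45^{24} ≡ 1 (mod 56) since gcd(45, 56) = 1. 53 = 2×24 + 5. So 45^{53} ≡ 45^{5} ≡ 5 (mod 56)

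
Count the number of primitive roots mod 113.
Number of primitive roots mod 113 = φ(112) = 48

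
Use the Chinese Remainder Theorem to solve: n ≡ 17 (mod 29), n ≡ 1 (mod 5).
46

Using the Chinese Remainder Theorem:
M = product of moduli = 145
For equation 1: M_1 = 5, 5 ≡ 5 (mod 29), inverse of 5 mod 29 is 6 (check: 5 × 6 = 30 ≡ 1 (mod 29))
For equation 2: M_2 = 29, 29 ≡ 4 (mod 5), inverse of 29 mod 5 is 4 (check: 4 × 4 = 16 ≡ 1 (mod 5))
Combine: n ≡ Σ r_i×M_i×(M_i⁻¹ mod m_i) = 17×5×6 + 1×29×4 = 510 + 116 = 626
626 mod 145 = 46
n ≡ 46 (mod 145)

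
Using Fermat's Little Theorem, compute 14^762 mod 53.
By Fermat: 14^{52} ≡ 1 (mod 53). 762 ≡ 34 (mod 52). So 14^{762} ≡ 14^{34} ≡ 25 (mod 53)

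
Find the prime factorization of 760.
2^3 × 5 × 19

Divide by primes starting from smallest:
760 ÷ 2 = 380
380 ÷ 2 = 190
190 ÷ 2 = 95
95 ÷ 5 = 19
19 ÷ 19 = 1

760 = 2^3 × 5 × 19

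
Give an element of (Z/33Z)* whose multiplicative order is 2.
10 has order 2 mod 33 since 10^{2} ≡ 1 (mod 33) and no smaller power works.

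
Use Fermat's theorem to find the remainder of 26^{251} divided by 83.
9

By Fermat's Little Theorem, a^(p-1) ≡ 1 (mod p) for prime p and gcd(a, p) = 1
Here p = 83, so 26^82 ≡ 1 (mod 83)
We can reduce the exponent: 251 mod 82 = 5
So 26^251 ≡ 26^5 (mod 83)
Computing: 26^5 mod 83 = 9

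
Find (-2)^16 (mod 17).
Using Fermat: (-2)^{16} ≡ 1 (mod 17). 16 ≡ 0 (mod 16). So (-2)^{16} ≡ (-2)^{0} ≡ 1 (mod 17)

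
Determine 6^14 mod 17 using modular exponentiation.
Using repeated squaring. 14 = 8 + 4 + 2 (binary 1110). Repeated squaring mod 17: 6^1 ≡ 6; 6^2 ≡ 6² = 36 ≡ 2; 6^4 ≡ 2² = 4 ≡ 4; 6^8 ≡ 4² = 16 ≡ 16. Multiply: 6^14 = 6^8 × 6^4 × 6^2 ≡ 16 × 4 × 2 (mod 17): 16 × 4 = 64 ≡ 13; 13 × 2 = 26 ≡ 9. So 6^14 ≡ 9 (mod 17).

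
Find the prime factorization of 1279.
1279

Divide by primes starting from smallest:
1279 ÷ 1279 = 1

1279 = 1279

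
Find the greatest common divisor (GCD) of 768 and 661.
1

Using the Euclidean algorithm:
768 = 1 × 661 + 107
661 = 6 × 107 + 19
107 = 5 × 19 + 12
19 = 1 × 12 + 7
12 = 1 × 7 + 5
7 = 1 × 5 + 2
5 = 2 × 2 + 1
2 = 2 × 1 + 0

GCD(768, 661) = 1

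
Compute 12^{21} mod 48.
0

Using successive squaring:
Binary expansion of 21: 10101
Powers of 12 mod 48 (each is the square of the previous):
  12^1 ≡ 12 (mod 48)
  12^2 ≡ 12² = 144 ≡ 0 (mod 48)
  12^4 ≡ 0² = 0 ≡ 0 (mod 48)
  12^8 ≡ 0² = 0 ≡ 0 (mod 48)
  12^16 ≡ 0² = 0 ≡ 0 (mod 48)
21 = 16 + 4 + 1, so 12^21 = 12^16 × 12^4 × 12^1 ≡ 0 × 0 × 12 (mod 48)
Multiplying step by step:
  0 × 0 = 0 ≡ 0 (mod 48)
  0 × 12 = 0 ≡ 0 (mod 48)
Result: 12^21 ≡ 0 (mod 48)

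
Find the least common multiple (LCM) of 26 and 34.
442

First find GCD(26, 34) using the Euclidean algorithm:
26 = 0 × 34 + 26
34 = 1 × 26 + 8
26 = 3 × 8 + 2
8 = 4 × 2 + 0
GCD(26, 34) = 2

LCM formula: LCM(a, b) = (a × b) / GCD(a, b)
LCM(26, 34) = (26 × 34) / 2
LCM(26, 34) = 884 / 2
LCM(26, 34) = 442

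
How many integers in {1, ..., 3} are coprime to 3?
2

Prime factorization: 3 = 3
Using the formula φ(n) = n × Π(1 - 1/p) for each prime factor p:
φ(3) = 3 × (1 - 1/3)
φ(3) = 2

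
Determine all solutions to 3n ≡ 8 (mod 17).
14

Since gcd(3, 17) = 1 divides 8, a solution exists.
Multiply both sides by the inverse of 3 mod 17:
  3^(-1) mod 17 = 6
  x ≡ 6 × 8 ≡ 48 ≡ 14 (mod 17)
Verification: 3 × 14 = 42 = 2 × 17 + 8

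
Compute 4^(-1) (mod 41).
4^(-1) ≡ 31 (mod 41). Verification: 4 × 31 = 124 ≡ 1 (mod 41)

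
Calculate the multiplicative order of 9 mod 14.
Powers of 9 mod 14: 9^1≡9, 9^2≡11, 9^3≡1. Order = 3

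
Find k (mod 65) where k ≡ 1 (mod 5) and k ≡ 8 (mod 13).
M = 5 × 13 = 65. M₁ = 13, y₁ ≡ 2 (mod 5). M₂ = 5, y₂ ≡ 8 (mod 13). k = 1×13×2 + 8×5×8 ≡ 21 (mod 65)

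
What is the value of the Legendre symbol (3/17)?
(3/17) = 3^{8} mod 17 = -1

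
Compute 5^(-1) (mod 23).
14

Using Extended Euclidean Algorithm:
gcd(5, 23) = 1
Bezout coefficients: 5 × -9 + 23 × 2 = 1
So 5 × -9 ≡ 1 (mod 23)
The inverse is -9 mod 23 = 14
Verification: 5 × 14 = 70 = 3 × 23 + 1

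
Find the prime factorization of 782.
2 × 17 × 23

Divide by primes starting from smallest:
782 ÷ 2 = 391
391 ÷ 17 = 23
23 ÷ 23 = 1

782 = 2 × 17 × 23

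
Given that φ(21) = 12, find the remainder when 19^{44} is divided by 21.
By Euler: 19^{12} ≡ 1 (mod 21) since gcd(19, 21) = 1. 44 = 3×12 + 8. So 19^{44} ≡ 19^{8} ≡ 4 (mod 21)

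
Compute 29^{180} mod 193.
27

Using successive squaring:
Binary expansion of 180: 10110100
Powers of 29 mod 193 (each is the square of the previous):
  29^1 ≡ 29 (mod 193)
  29^2 ≡ 29² = 841 ≡ 69 (mod 193)
  29^4 ≡ 69² = 4761 ≡ 129 (mod 193)
  29^8 ≡ 129² = 16641 ≡ 43 (mod 193)
  29^16 ≡ 43² = 1849 ≡ 112 (mod 193)
  29^32 ≡ 112² = 12544 ≡ 192 (mod 193)
  29^64 ≡ 192² = 36864 ≡ 1 (mod 193)
  29^128 ≡ 1² = 1 ≡ 1 (mod 193)
180 = 128 + 32 + 16 + 4, so 29^180 = 29^128 × 29^32 × 29^16 × 29^4 ≡ 1 × 192 × 112 × 129 (mod 193)
Multiplying step by step:
  1 × 192 = 192 ≡ 192 (mod 193)
  192 × 112 = 21504 ≡ 81 (mod 193)
  81 × 129 = 10449 ≡ 27 (mod 193)
Result: 29^180 ≡ 27 (mod 193)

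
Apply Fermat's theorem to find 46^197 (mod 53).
By Fermat: 46^{52} ≡ 1 (mod 53). 197 = 3×52 + 41. So 46^{197} ≡ 46^{41} ≡ 49 (mod 53)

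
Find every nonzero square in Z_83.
QRs mod 83: {1, 3, 4, 7, 9, 10, 11, 12, 16, 17, 21, 23, 25, 26, 27, 28, 29, 30, 31, 33, 36, 37, 38, 40, 41, 44, 48, 49, 51, 59, 61, 63, 64, 65, 68, 69, 70, 75, 77, 78, 81}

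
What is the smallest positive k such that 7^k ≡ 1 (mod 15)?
Powers of 7 mod 15: 7^1≡7, 7^2≡4, 7^3≡13, 7^4≡1. Order = 4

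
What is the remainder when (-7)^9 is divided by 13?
(-7) ≡ 6 (mod 13). 9 = 8 + 1 (binary 1001). Repeated squaring mod 13: 6^1 ≡ 6; 6^2 ≡ 6² = 36 ≡ 10; 6^4 ≡ 10² = 100 ≡ 9; 6^8 ≡ 9² = 81 ≡ 3. Multiply: (-7)^9 ≡ 6^8 × 6^1 ≡ 3 × 6 (mod 13): 3 × 6 = 18 ≡ 5. So (-7)^9 ≡ 5 (mod 13).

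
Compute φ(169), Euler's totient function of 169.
156

Prime factorization: 169 = 13^2
Using the formula φ(n) = n × Π(1 - 1/p) for each prime factor p:
φ(169) = 169 × (1 - 1/13)
φ(169) = 156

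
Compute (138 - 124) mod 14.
0

(138 - 124) = 14
14 mod 14 = 0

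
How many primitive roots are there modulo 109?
36

The number of primitive roots modulo p is φ(p-1) = φ(108)
φ(108) = 36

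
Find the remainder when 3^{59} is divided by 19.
By Fermat: 3^{18} ≡ 1 (mod 19). 59 = 3×18 + 5. So 3^{59} ≡ 3^{5} ≡ 15 (mod 19)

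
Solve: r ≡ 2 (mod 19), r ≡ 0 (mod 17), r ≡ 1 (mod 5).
M = 19 × 17 × 5 = 1615. M₁ = 85, y₁ ≡ 17 (mod 19). M₂ = 95, y₂ ≡ 12 (mod 17). M₃ = 323, y₃ ≡ 2 (mod 5). r = 2×85×17 + 0×95×12 + 1×323×2 ≡ 306 (mod 1615)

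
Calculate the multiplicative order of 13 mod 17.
Powers of 13 mod 17: 13^1≡13, 13^2≡16, 13^3≡4, 13^4≡1. Order = 4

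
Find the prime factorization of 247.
13 × 19

Divide by primes starting from smallest:
247 ÷ 13 = 19
19 ÷ 19 = 1

247 = 13 × 19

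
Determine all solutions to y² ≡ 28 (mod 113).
The square roots of 28 mod 113 are 49 and 64. Verify: 49² = 2401 ≡ 28 (mod 113)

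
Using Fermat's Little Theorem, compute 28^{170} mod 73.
67

By Fermat's Little Theorem, a^(p-1) ≡ 1 (mod p) for prime p and gcd(a, p) = 1
Here p = 73, so 28^72 ≡ 1 (mod 73)
We can reduce the exponent: 170 mod 72 = 26
So 28^170 ≡ 28^26 (mod 73)
Computing: 28^26 mod 73 = 67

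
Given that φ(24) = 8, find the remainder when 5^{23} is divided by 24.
By Euler: 5^{8} ≡ 1 (mod 24) since gcd(5, 24) = 1. 23 = 2×8 + 7. So 5^{23} ≡ 5^{7} ≡ 5 (mod 24)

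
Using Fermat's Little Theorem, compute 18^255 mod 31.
By Fermat: 18^{30} ≡ 1 (mod 31). 255 = 8×30 + 15. So 18^{255} ≡ 18^{15} ≡ 1 (mod 31)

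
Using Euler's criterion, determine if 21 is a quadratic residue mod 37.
By Euler's criterion: 21^{18} ≡ 1 (mod 37). Since this equals 1, 21 is a QR.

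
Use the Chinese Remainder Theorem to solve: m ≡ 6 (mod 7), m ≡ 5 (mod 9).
M = 7 × 9 = 63. M₁ = 9, y₁ ≡ 4 (mod 7). M₂ = 7, y₂ ≡ 4 (mod 9). m = 6×9×4 + 5×7×4 ≡ 41 (mod 63)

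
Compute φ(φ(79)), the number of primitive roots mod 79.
Number of primitive roots mod 79 = φ(78) = 24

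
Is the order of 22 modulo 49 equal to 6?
No, the actual order is 7, not 6.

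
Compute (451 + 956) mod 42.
21

(451 + 956) = 1407
1407 mod 42 = 21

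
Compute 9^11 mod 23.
Using repeated squaring. 11 = 8 + 2 + 1 (binary 1011). Repeated squaring mod 23: 9^1 ≡ 9; 9^2 ≡ 9² = 81 ≡ 12; 9^4 ≡ 12² = 144 ≡ 6; 9^8 ≡ 6² = 36 ≡ 13. Multiply: 9^11 = 9^8 × 9^2 × 9^1 ≡ 13 × 12 × 9 (mod 23): 13 × 12 = 156 ≡ 18; 18 × 9 = 162 ≡ 1. So 9^11 ≡ 1 (mod 23).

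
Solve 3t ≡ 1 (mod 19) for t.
13

Using Extended Euclidean Algorithm:
gcd(3, 19) = 1
Bezout coefficients: 3 × -6 + 19 × 1 = 1
So 3 × -6 ≡ 1 (mod 19)
The inverse is -6 mod 19 = 13
Verification: 3 × 13 = 39 = 2 × 19 + 1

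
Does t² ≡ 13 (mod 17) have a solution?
By Euler's criterion: 13^{8} ≡ 1 (mod 17). Since this equals 1, 13 is a QR.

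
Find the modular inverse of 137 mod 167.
137^(-1) ≡ 128 (mod 167). Verification: 137 × 128 = 17536 ≡ 1 (mod 167)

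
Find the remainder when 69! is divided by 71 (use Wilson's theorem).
(70)! = (69)! × (70) ≡ -1 (mod 71). So (69)! ≡ -1 × (70)^(-1) ≡ (-1)×(-1) = 1 (mod 71)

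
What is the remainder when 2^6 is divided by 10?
6 = 4 + 2 (binary 110). Repeated squaring mod 10: 2^1 ≡ 2; 2^2 ≡ 2² = 4 ≡ 4; 2^4 ≡ 4² = 16 ≡ 6. Multiply: 2^6 = 2^4 × 2^2 ≡ 6 × 4 (mod 10): 6 × 4 = 24 ≡ 4. So 2^6 ≡ 4 (mod 10).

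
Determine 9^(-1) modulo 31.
9^(-1) ≡ 7 (mod 31). Verification: 9 × 7 = 63 ≡ 1 (mod 31)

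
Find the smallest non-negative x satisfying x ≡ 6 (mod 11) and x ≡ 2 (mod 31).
M = 11 × 31 = 341. M₁ = 31, y₁ ≡ 5 (mod 11). M₂ = 11, y₂ ≡ 17 (mod 31). x = 6×31×5 + 2×11×17 ≡ 281 (mod 341)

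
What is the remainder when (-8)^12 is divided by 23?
Using repeated squaring. (-8) ≡ 15 (mod 23). 12 = 8 + 4 (binary 1100). Repeated squaring mod 23: 15^1 ≡ 15; 15^2 ≡ 15² = 225 ≡ 18; 15^4 ≡ 18² = 324 ≡ 2; 15^8 ≡ 2² = 4 ≡ 4. Multiply: (-8)^12 ≡ 15^8 × 15^4 ≡ 4 × 2 (mod 23): 4 × 2 = 8 ≡ 8. So (-8)^12 ≡ 8 (mod 23).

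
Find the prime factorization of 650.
2 × 5^2 × 13

Divide by primes starting from smallest:
650 ÷ 2 = 325
325 ÷ 5 = 65
65 ÷ 5 = 13
13 ÷ 13 = 1

650 = 2 × 5^2 × 13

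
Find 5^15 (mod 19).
Using repeated squaring. 15 = 8 + 4 + 2 + 1 (binary 1111). Repeated squaring mod 19: 5^1 ≡ 5; 5^2 ≡ 5² = 25 ≡ 6; 5^4 ≡ 6² = 36 ≡ 17; 5^8 ≡ 17² = 289 ≡ 4. Multiply: 5^15 = 5^8 × 5^4 × 5^2 × 5^1 ≡ 4 × 17 × 6 × 5 (mod 19): 4 × 17 = 68 ≡ 11; 11 × 6 = 66 ≡ 9; 9 × 5 = 45 ≡ 7. So 5^15 ≡ 7 (mod 19).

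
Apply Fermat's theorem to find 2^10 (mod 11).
By Fermat's Little Theorem, 2^{10} ≡ 1 (mod 11) since 11 is prime and gcd(2, 11) = 1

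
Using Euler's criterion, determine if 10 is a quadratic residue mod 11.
By Euler's criterion: 10^{5} ≡ 10 (mod 11). Since this equals -1 (≡ 10), 10 is not a QR.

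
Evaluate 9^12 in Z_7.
Using Fermat: 9^{6} ≡ 1 (mod 7). 12 ≡ 0 (mod 6). So 9^{12} ≡ 9^{0} ≡ 1 (mod 7)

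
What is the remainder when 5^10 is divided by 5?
5 ≡ 0 (mod 5). 10 = 8 + 2 (binary 1010). Repeated squaring mod 5: 0^1 ≡ 0; 0^2 ≡ 0² = 0 ≡ 0; 0^4 ≡ 0² = 0 ≡ 0; 0^8 ≡ 0² = 0 ≡ 0. Multiply: 5^10 ≡ 0^8 × 0^2 ≡ 0 × 0 (mod 5): 0 × 0 = 0 ≡ 0. So 5^10 ≡ 0 (mod 5).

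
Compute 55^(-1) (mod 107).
72

Using Extended Euclidean Algorithm:
gcd(55, 107) = 1
Bezout coefficients: 55 × -35 + 107 × 18 = 1
So 55 × -35 ≡ 1 (mod 107)
The inverse is -35 mod 107 = 72
Verification: 55 × 72 = 3960 = 37 × 107 + 1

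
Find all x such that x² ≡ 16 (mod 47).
The square roots of 16 mod 47 are 4 and 43. Verify: 4² = 16 ≡ 16 (mod 47)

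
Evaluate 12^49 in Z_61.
Using repeated squaring. 49 = 32 + 16 + 1 (binary 110001). Repeated squaring mod 61: 12^1 ≡ 12; 12^2 ≡ 12² = 144 ≡ 22; 12^4 ≡ 22² = 484 ≡ 57; 12^8 ≡ 57² = 3249 ≡ 16; 12^16 ≡ 16² = 256 ≡ 12; 12^32 ≡ 12² = 144 ≡ 22. Multiply: 12^49 = 12^32 × 12^16 × 12^1 ≡ 22 × 12 × 12 (mod 61): 22 × 12 = 264 ≡ 20; 20 × 12 = 240 ≡ 57. So 12^49 ≡ 57 (mod 61).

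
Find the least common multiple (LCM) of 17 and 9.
153

First find GCD(17, 9) using the Euclidean algorithm:
17 = 1 × 9 + 8
9 = 1 × 8 + 1
8 = 8 × 1 + 0
GCD(17, 9) = 1

LCM formula: LCM(a, b) = (a × b) / GCD(a, b)
LCM(17, 9) = (17 × 9) / 1
LCM(17, 9) = 153 / 1
LCM(17, 9) = 153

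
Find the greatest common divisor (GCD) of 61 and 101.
1

Using the Euclidean algorithm:
61 = 0 × 101 + 61
101 = 1 × 61 + 40
61 = 1 × 40 + 21
40 = 1 × 21 + 19
21 = 1 × 19 + 2
19 = 9 × 2 + 1
2 = 2 × 1 + 0

GCD(61, 101) = 1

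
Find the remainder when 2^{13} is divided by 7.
By Fermat: 2^{6} ≡ 1 (mod 7). 13 = 2×6 + 1. So 2^{13} ≡ 2^{1} ≡ 2 (mod 7)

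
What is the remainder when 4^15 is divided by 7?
Using Fermat: 4^{6} ≡ 1 (mod 7). 15 ≡ 3 (mod 6). So 4^{15} ≡ 4^{3} ≡ 1 (mod 7)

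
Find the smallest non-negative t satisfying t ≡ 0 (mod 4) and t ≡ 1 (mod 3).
M = 4 × 3 = 12. M₁ = 3, y₁ ≡ 3 (mod 4). M₂ = 4, y₂ ≡ 1 (mod 3). t = 0×3×3 + 1×4×1 ≡ 4 (mod 12)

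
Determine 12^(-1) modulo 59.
12^(-1) ≡ 5 (mod 59). Verification: 12 × 5 = 60 ≡ 1 (mod 59)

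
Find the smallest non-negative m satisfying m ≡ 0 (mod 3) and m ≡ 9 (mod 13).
M = 3 × 13 = 39. M₁ = 13, y₁ ≡ 1 (mod 3). M₂ = 3, y₂ ≡ 9 (mod 13). m = 0×13×1 + 9×3×9 ≡ 9 (mod 39)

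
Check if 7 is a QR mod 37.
By Euler's criterion: 7^{18} ≡ 1 (mod 37). Since this equals 1, 7 is a QR.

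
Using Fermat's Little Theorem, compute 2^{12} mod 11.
4

By Fermat's Little Theorem, a^(p-1) ≡ 1 (mod p) for prime p and gcd(a, p) = 1
Here p = 11, so 2^10 ≡ 1 (mod 11)
We can reduce the exponent: 12 mod 10 = 2
So 2^12 ≡ 2^2 (mod 11)
Computing: 2^2 mod 11 = 4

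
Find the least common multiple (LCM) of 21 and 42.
42

First find GCD(21, 42) using the Euclidean algorithm:
21 = 0 × 42 + 21
42 = 2 × 21 + 0
GCD(21, 42) = 21

LCM formula: LCM(a, b) = (a × b) / GCD(a, b)
LCM(21, 42) = (21 × 42) / 21
LCM(21, 42) = 882 / 21
LCM(21, 42) = 42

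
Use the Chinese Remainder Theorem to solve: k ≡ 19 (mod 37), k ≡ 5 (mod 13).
278

Using the Chinese Remainder Theorem:
M = product of moduli = 481
For equation 1: M_1 = 13, 13 ≡ 13 (mod 37), inverse of 13 mod 37 is 20 (check: 13 × 20 = 260 ≡ 1 (mod 37))
For equation 2: M_2 = 37, 37 ≡ 11 (mod 13), inverse of 37 mod 13 is 6 (check: 11 × 6 = 66 ≡ 1 (mod 13))
Combine: k ≡ Σ r_i×M_i×(M_i⁻¹ mod m_i) = 19×13×20 + 5×37×6 = 4940 + 1110 = 6050
6050 mod 481 = 278
k ≡ 278 (mod 481)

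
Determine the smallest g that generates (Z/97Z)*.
5

A primitive root g modulo p has order p-1 = 96
Prime divisors of 96: [2, 3]
g is a primitive root iff g^(96/q) ≢ 1 (mod 97) for each prime divisor q
Testing small values:
  g = 2: 2^48 ≡ 1, 2^32 ≡ 35 (mod 97) → 2^48 ≡ 1, not primitive root
  g = 3: 3^48 ≡ 1, 3^32 ≡ 35 (mod 97) → 3^48 ≡ 1, not primitive root
  g = 4: 4^48 ≡ 1, 4^32 ≡ 61 (mod 97) → 4^48 ≡ 1, not primitive root
  g = 5: 5^48 ≡ 96, 5^32 ≡ 35 (mod 97) → none is 1, primitive root!
The smallest primitive root is 5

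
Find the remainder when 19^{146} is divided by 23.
By Fermat: 19^{22} ≡ 1 (mod 23). 146 = 6×22 + 14. So 19^{146} ≡ 19^{14} ≡ 18 (mod 23)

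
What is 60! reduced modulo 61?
By Wilson's theorem, (60)! ≡ -1 ≡ 60 (mod 61)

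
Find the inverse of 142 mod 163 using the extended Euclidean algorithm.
Extended GCD: 142(31) + 163(-27) = 1. So 142^(-1) ≡ 31 ≡ 31 (mod 163). Verify: 142 × 31 = 4402 ≡ 1 (mod 163)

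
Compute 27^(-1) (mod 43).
27^(-1) ≡ 8 (mod 43). Verification: 27 × 8 = 216 ≡ 1 (mod 43)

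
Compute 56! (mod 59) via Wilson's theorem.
(58)! = (56)! × (57) × (58) ≡ -1 (mod 59). So (56)! ≡ -1 × [(58)(57)]^(-1) ≡ 29 (mod 59)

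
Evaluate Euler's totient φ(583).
520

Prime factorization: 583 = 11 × 53
Using the formula φ(n) = n × Π(1 - 1/p) for each prime factor p:
φ(583) = 583 × (1 - 1/11) × (1 - 1/53)
φ(583) = 520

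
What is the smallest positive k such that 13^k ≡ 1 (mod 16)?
Powers of 13 mod 16: 13^1≡13, 13^2≡9, 13^3≡5, 13^4≡1. Order = 4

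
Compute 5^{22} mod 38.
17

Using successive squaring:
Binary expansion of 22: 10110
Powers of 5 mod 38 (each is the square of the previous):
  5^1 ≡ 5 (mod 38)
  5^2 ≡ 5² = 25 ≡ 25 (mod 38)
  5^4 ≡ 25² = 625 ≡ 17 (mod 38)
  5^8 ≡ 17² = 289 ≡ 23 (mod 38)
  5^16 ≡ 23² = 529 ≡ 35 (mod 38)
22 = 16 + 4 + 2, so 5^22 = 5^16 × 5^4 × 5^2 ≡ 35 × 17 × 25 (mod 38)
Multiplying step by step:
  35 × 17 = 595 ≡ 25 (mod 38)
  25 × 25 = 625 ≡ 17 (mod 38)
Result: 5^22 ≡ 17 (mod 38)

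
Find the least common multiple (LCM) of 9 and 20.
180

First find GCD(9, 20) using the Euclidean algorithm:
9 = 0 × 20 + 9
20 = 2 × 9 + 2
9 = 4 × 2 + 1
2 = 2 × 1 + 0
GCD(9, 20) = 1

LCM formula: LCM(a, b) = (a × b) / GCD(a, b)
LCM(9, 20) = (9 × 20) / 1
LCM(9, 20) = 180 / 1
LCM(9, 20) = 180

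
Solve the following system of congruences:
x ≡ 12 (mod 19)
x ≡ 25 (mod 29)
373

Using the Chinese Remainder Theorem:
M = product of moduli = 551
For equation 1: M_1 = 29, 29 ≡ 10 (mod 19), inverse of 29 mod 19 is 2 (check: 10 × 2 = 20 ≡ 1 (mod 19))
For equation 2: M_2 = 19, 19 ≡ 19 (mod 29), inverse of 19 mod 29 is 26 (check: 19 × 26 = 494 ≡ 1 (mod 29))
Combine: x ≡ Σ r_i×M_i×(M_i⁻¹ mod m_i) = 12×29×2 + 25×19×26 = 696 + 12350 = 13046
13046 mod 551 = 373
x ≡ 373 (mod 551)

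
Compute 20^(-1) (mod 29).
20^(-1) ≡ 16 (mod 29). Verification: 20 × 16 = 320 ≡ 1 (mod 29)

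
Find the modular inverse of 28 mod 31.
28^(-1) ≡ 10 (mod 31). Verification: 28 × 10 = 280 ≡ 1 (mod 31)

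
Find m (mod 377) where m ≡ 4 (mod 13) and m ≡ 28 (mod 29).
M = 13 × 29 = 377. M₁ = 29, y₁ ≡ 9 (mod 13). M₂ = 13, y₂ ≡ 9 (mod 29). m = 4×29×9 + 28×13×9 ≡ 173 (mod 377)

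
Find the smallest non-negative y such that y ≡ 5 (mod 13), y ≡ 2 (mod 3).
5

Using the Chinese Remainder Theorem:
M = product of moduli = 39
For equation 1: M_1 = 3, 3 ≡ 3 (mod 13), inverse of 3 mod 13 is 9 (check: 3 × 9 = 27 ≡ 1 (mod 13))
For equation 2: M_2 = 13, 13 ≡ 1 (mod 3), inverse of 13 mod 3 is 1 (check: 1 × 1 = 1 ≡ 1 (mod 3))
Combine: y ≡ Σ r_i×M_i×(M_i⁻¹ mod m_i) = 5×3×9 + 2×13×1 = 135 + 26 = 161
161 mod 39 = 5
y ≡ 5 (mod 39)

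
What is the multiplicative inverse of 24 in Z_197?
24^(-1) ≡ 156 (mod 197). Verification: 24 × 156 = 3744 ≡ 1 (mod 197)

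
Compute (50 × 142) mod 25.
0

(50 × 142) = 7100
7100 mod 25 = 0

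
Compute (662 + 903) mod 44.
25

(662 + 903) = 1565
1565 mod 44 = 25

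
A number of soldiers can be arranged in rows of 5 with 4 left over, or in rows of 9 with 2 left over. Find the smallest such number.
M = 5 × 9 = 45. M₁ = 9, y₁ ≡ 4 (mod 5). M₂ = 5, y₂ ≡ 2 (mod 9). z = 4×9×4 + 2×5×2 ≡ 29 (mod 45). The smallest positive such number is 29.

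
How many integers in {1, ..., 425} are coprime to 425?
320

Prime factorization: 425 = 5^2 × 17
Using the formula φ(n) = n × Π(1 - 1/p) for each prime factor p:
φ(425) = 425 × (1 - 1/5) × (1 - 1/17)
φ(425) = 320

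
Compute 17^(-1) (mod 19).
17^(-1) ≡ 9 (mod 19). Verification: 17 × 9 = 153 ≡ 1 (mod 19)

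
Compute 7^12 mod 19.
Using repeated squaring. 12 = 8 + 4 (binary 1100). Repeated squaring mod 19: 7^1 ≡ 7; 7^2 ≡ 7² = 49 ≡ 11; 7^4 ≡ 11² = 121 ≡ 7; 7^8 ≡ 7² = 49 ≡ 11. Multiply: 7^12 = 7^8 × 7^4 ≡ 11 × 7 (mod 19): 11 × 7 = 77 ≡ 1. So 7^12 ≡ 1 (mod 19).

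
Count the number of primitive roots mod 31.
Number of primitive roots mod 31 = φ(30) = 8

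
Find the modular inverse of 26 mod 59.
26^(-1) ≡ 25 (mod 59). Verification: 26 × 25 = 650 ≡ 1 (mod 59)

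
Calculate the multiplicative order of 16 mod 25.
Powers of 16 mod 25: 16^1≡16, 16^2≡6, 16^3≡21, 16^4≡11, 16^5≡1. Order = 5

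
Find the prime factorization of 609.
3 × 7 × 29

Divide by primes starting from smallest:
609 ÷ 3 = 203
203 ÷ 7 = 29
29 ÷ 29 = 1

609 = 3 × 7 × 29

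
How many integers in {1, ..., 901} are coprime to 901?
832

Prime factorization: 901 = 17 × 53
Using the formula φ(n) = n × Π(1 - 1/p) for each prime factor p:
φ(901) = 901 × (1 - 1/17) × (1 - 1/53)
φ(901) = 832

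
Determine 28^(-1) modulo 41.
28^(-1) ≡ 22 (mod 41). Verification: 28 × 22 = 616 ≡ 1 (mod 41)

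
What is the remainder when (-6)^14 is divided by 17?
Using repeated squaring. (-6) ≡ 11 (mod 17). 14 = 8 + 4 + 2 (binary 1110). Repeated squaring mod 17: 11^1 ≡ 11; 11^2 ≡ 11² = 121 ≡ 2; 11^4 ≡ 2² = 4 ≡ 4; 11^8 ≡ 4² = 16 ≡ 16. Multiply: (-6)^14 ≡ 11^8 × 11^4 × 11^2 ≡ 16 × 4 × 2 (mod 17): 16 × 4 = 64 ≡ 13; 13 × 2 = 26 ≡ 9. So (-6)^14 ≡ 9 (mod 17).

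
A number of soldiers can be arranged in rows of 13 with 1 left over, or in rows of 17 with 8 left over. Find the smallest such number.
M = 13 × 17 = 221. M₁ = 17, y₁ ≡ 10 (mod 13). M₂ = 13, y₂ ≡ 4 (mod 17). r = 1×17×10 + 8×13×4 ≡ 144 (mod 221). The smallest positive such number is 144.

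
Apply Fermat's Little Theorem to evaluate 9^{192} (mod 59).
4

By Fermat's Little Theorem, a^(p-1) ≡ 1 (mod p) for prime p and gcd(a, p) = 1
Here p = 59, so 9^58 ≡ 1 (mod 59)
We can reduce the exponent: 192 mod 58 = 18
So 9^192 ≡ 9^18 (mod 59)
Computing: 9^18 mod 59 = 4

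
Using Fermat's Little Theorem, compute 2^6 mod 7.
By Fermat's Little Theorem, 2^{6} ≡ 1 (mod 7) since 7 is prime and gcd(2, 7) = 1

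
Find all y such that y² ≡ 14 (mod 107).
The square roots of 14 mod 107 are 11 and 96. Verify: 11² = 121 ≡ 14 (mod 107)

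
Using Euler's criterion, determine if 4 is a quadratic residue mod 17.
By Euler's criterion: 4^{8} ≡ 1 (mod 17). Since this equals 1, 4 is a QR.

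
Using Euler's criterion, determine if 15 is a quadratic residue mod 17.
By Euler's criterion: 15^{8} ≡ 1 (mod 17). Since this equals 1, 15 is a QR.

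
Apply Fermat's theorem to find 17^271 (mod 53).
By Fermat: 17^{52} ≡ 1 (mod 53). 271 ≡ 11 (mod 52). So 17^{271} ≡ 17^{11} ≡ 11 (mod 53)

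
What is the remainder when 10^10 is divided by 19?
10 = 8 + 2 (binary 1010). Repeated squaring mod 19: 10^1 ≡ 10; 10^2 ≡ 10² = 100 ≡ 5; 10^4 ≡ 5² = 25 ≡ 6; 10^8 ≡ 6² = 36 ≡ 17. Multiply: 10^10 = 10^8 × 10^2 ≡ 17 × 5 (mod 19): 17 × 5 = 85 ≡ 9. So 10^10 ≡ 9 (mod 19).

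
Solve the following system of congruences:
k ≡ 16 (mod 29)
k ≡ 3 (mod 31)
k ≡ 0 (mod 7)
6048

Using the Chinese Remainder Theorem:
M = product of moduli = 6293
For equation 1: M_1 = 217, 217 ≡ 14 (mod 29), inverse of 217 mod 29 is 27 (check: 14 × 27 = 378 ≡ 1 (mod 29))
For equation 2: M_2 = 203, 203 ≡ 17 (mod 31), inverse of 203 mod 31 is 11 (check: 17 × 11 = 187 ≡ 1 (mod 31))
For equation 3: M_3 = 899, 899 ≡ 3 (mod 7), inverse of 899 mod 7 is 5 (check: 3 × 5 = 15 ≡ 1 (mod 7))
Combine: k ≡ Σ r_i×M_i×(M_i⁻¹ mod m_i) = 16×217×27 + 3×203×11 + 0×899×5 = 93744 + 6699 + 0 = 100443
100443 mod 6293 = 6048
k ≡ 6048 (mod 6293)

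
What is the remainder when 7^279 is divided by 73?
Using Fermat: 7^{72} ≡ 1 (mod 73). 279 ≡ 63 (mod 72). So 7^{279} ≡ 7^{63} ≡ 22 (mod 73)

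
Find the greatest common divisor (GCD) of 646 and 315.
1

Using the Euclidean algorithm:
646 = 2 × 315 + 16
315 = 19 × 16 + 11
16 = 1 × 11 + 5
11 = 2 × 5 + 1
5 = 5 × 1 + 0

GCD(646, 315) = 1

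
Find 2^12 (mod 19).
Using repeated squaring. 12 = 8 + 4 (binary 1100). Repeated squaring mod 19: 2^1 ≡ 2; 2^2 ≡ 2² = 4 ≡ 4; 2^4 ≡ 4² = 16 ≡ 16; 2^8 ≡ 16² = 256 ≡ 9. Multiply: 2^12 = 2^8 × 2^4 ≡ 9 × 16 (mod 19): 9 × 16 = 144 ≡ 11. So 2^12 ≡ 11 (mod 19).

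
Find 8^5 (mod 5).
8 ≡ 3 (mod 5). 5 = 4 + 1 (binary 101). Repeated squaring mod 5: 3^1 ≡ 3; 3^2 ≡ 3² = 9 ≡ 4; 3^4 ≡ 4² = 16 ≡ 1. Multiply: 8^5 ≡ 3^4 × 3^1 ≡ 1 × 3 (mod 5): 1 × 3 = 3 ≡ 3. So 8^5 ≡ 3 (mod 5).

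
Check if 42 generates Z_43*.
p - 1 = 42 has prime divisors 2, 3, 7. Check 42^(42/q) mod 43 for each: 42^(42/2) = 42^21 ≡ 42, 42^(42/3) = 42^14 ≡ 1, 42^(42/7) = 42^6 ≡ 1 (mod 43). Since 42^14 ≡ 1 (mod 43), the order of 42 divides 14 (in fact the order is 2) ≠ 42, so it is not a primitive root.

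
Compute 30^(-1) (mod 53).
23

Using Extended Euclidean Algorithm:
gcd(30, 53) = 1
Bezout coefficients: 30 × 23 + 53 × -13 = 1
So 30 × 23 ≡ 1 (mod 53)
The inverse is 23 mod 53 = 23
Verification: 30 × 23 = 690 = 13 × 53 + 1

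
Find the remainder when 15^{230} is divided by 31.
By Fermat: 15^{30} ≡ 1 (mod 31). 230 = 7×30 + 20. So 15^{230} ≡ 15^{20} ≡ 1 (mod 31)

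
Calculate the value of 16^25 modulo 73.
Using repeated squaring. 25 = 16 + 8 + 1 (binary 11001). Repeated squaring mod 73: 16^1 ≡ 16; 16^2 ≡ 16² = 256 ≡ 37; 16^4 ≡ 37² = 1369 ≡ 55; 16^8 ≡ 55² = 3025 ≡ 32; 16^16 ≡ 32² = 1024 ≡ 2. Multiply: 16^25 = 16^16 × 16^8 × 16^1 ≡ 2 × 32 × 16 (mod 73): 2 × 32 = 64 ≡ 64; 64 × 16 = 1024 ≡ 2. So 16^25 ≡ 2 (mod 73).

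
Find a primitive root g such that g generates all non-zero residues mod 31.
p - 1 = 30 has prime divisors 2, 3, 5. h is a primitive root mod 31 iff h^(30/q) ≢ 1 (mod 31) for each such q.
h = 2: 2^15 ≡ 1, 2^10 ≡ 1, 2^6 ≡ 2 (mod 31); 2^15 ≡ 1, so not a primitive root.
h = 3: 3^15 ≡ 30, 3^10 ≡ 25, 3^6 ≡ 16 (mod 31); none is 1, so 3 has order 30 and is a primitive root.
The smallest primitive root mod 31 is g = 3.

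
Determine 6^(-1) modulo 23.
6^(-1) ≡ 4 (mod 23). Verification: 6 × 4 = 24 ≡ 1 (mod 23)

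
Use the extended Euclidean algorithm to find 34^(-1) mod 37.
Extended GCD: 34(12) + 37(-11) = 1. So 34^(-1) ≡ 12 ≡ 12 (mod 37). Verify: 34 × 12 = 408 ≡ 1 (mod 37)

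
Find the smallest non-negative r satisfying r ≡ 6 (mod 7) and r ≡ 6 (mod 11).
M = 7 × 11 = 77. M₁ = 11, y₁ ≡ 2 (mod 7). M₂ = 7, y₂ ≡ 8 (mod 11). r = 6×11×2 + 6×7×8 ≡ 6 (mod 77)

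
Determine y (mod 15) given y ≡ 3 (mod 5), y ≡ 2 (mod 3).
8

Using the Chinese Remainder Theorem:
M = product of moduli = 15
For equation 1: M_1 = 3, 3 ≡ 3 (mod 5), inverse of 3 mod 5 is 2 (check: 3 × 2 = 6 ≡ 1 (mod 5))
For equation 2: M_2 = 5, 5 ≡ 2 (mod 3), inverse of 5 mod 3 is 2 (check: 2 × 2 = 4 ≡ 1 (mod 3))
Combine: y ≡ Σ r_i×M_i×(M_i⁻¹ mod m_i) = 3×3×2 + 2×5×2 = 18 + 20 = 38
38 mod 15 = 8
y ≡ 8 (mod 15)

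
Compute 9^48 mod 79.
Using repeated squaring. 48 = 32 + 16 (binary 110000). Repeated squaring mod 79: 9^1 ≡ 9; 9^2 ≡ 9² = 81 ≡ 2; 9^4 ≡ 2² = 4 ≡ 4; 9^8 ≡ 4² = 16 ≡ 16; 9^16 ≡ 16² = 256 ≡ 19; 9^32 ≡ 19² = 361 ≡ 45. Multiply: 9^48 = 9^32 × 9^16 ≡ 45 × 19 (mod 79): 45 × 19 = 855 ≡ 65. So 9^48 ≡ 65 (mod 79).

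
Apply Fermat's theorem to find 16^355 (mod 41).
By Fermat: 16^{40} ≡ 1 (mod 41). 355 = 8×40 + 35. So 16^{355} ≡ 16^{35} ≡ 1 (mod 41)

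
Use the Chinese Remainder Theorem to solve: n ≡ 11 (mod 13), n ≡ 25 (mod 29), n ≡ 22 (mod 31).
518

Using the Chinese Remainder Theorem:
M = product of moduli = 11687
For equation 1: M_1 = 899, 899 ≡ 2 (mod 13), inverse of 899 mod 13 is 7 (check: 2 × 7 = 14 ≡ 1 (mod 13))
For equation 2: M_2 = 403, 403 ≡ 26 (mod 29), inverse of 403 mod 29 is 19 (check: 26 × 19 = 494 ≡ 1 (mod 29))
For equation 3: M_3 = 377, 377 ≡ 5 (mod 31), inverse of 377 mod 31 is 25 (check: 5 × 25 = 125 ≡ 1 (mod 31))
Combine: n ≡ Σ r_i×M_i×(M_i⁻¹ mod m_i) = 11×899×7 + 25×403×19 + 22×377×25 = 69223 + 191425 + 207350 = 467998
467998 mod 11687 = 518
n ≡ 518 (mod 11687)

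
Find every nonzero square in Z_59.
QRs mod 59: {1, 3, 4, 5, 7, 9, 12, 15, 16, 17, 19, 20, 21, 22, 25, 26, 27, 28, 29, 35, 36, 41, 45, 46, 48, 49, 51, 53, 57}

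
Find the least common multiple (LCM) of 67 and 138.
9246

First find GCD(67, 138) using the Euclidean algorithm:
67 = 0 × 138 + 67
138 = 2 × 67 + 4
67 = 16 × 4 + 3
4 = 1 × 3 + 1
3 = 3 × 1 + 0
GCD(67, 138) = 1

LCM formula: LCM(a, b) = (a × b) / GCD(a, b)
LCM(67, 138) = (67 × 138) / 1
LCM(67, 138) = 9246 / 1
LCM(67, 138) = 9246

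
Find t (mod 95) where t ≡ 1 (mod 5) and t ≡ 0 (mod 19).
M = 5 × 19 = 95. M₁ = 19, y₁ ≡ 4 (mod 5). M₂ = 5, y₂ ≡ 4 (mod 19). t = 1×19×4 + 0×5×4 ≡ 76 (mod 95)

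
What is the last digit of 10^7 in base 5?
10 ≡ 0 (mod 5). 7 = 4 + 2 + 1 (binary 111). Repeated squaring mod 5: 0^1 ≡ 0; 0^2 ≡ 0² = 0 ≡ 0; 0^4 ≡ 0² = 0 ≡ 0. Multiply: 10^7 ≡ 0^4 × 0^2 × 0^1 ≡ 0 × 0 × 0 (mod 5): 0 × 0 = 0 ≡ 0; 0 × 0 = 0 ≡ 0. So 10^7 ≡ 0 (mod 5).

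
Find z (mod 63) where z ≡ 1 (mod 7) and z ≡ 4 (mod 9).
M = 7 × 9 = 63. M₁ = 9, y₁ ≡ 4 (mod 7). M₂ = 7, y₂ ≡ 4 (mod 9). z = 1×9×4 + 4×7×4 ≡ 22 (mod 63)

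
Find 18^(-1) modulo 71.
4

Using Extended Euclidean Algorithm:
gcd(18, 71) = 1
Bezout coefficients: 18 × 4 + 71 × -1 = 1
So 18 × 4 ≡ 1 (mod 71)
The inverse is 4 mod 71 = 4
Verification: 18 × 4 = 72 = 1 × 71 + 1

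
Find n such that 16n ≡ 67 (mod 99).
97

Since gcd(16, 99) = 1 divides 67, a solution exists.
Multiply both sides by the inverse of 16 mod 99:
  16^(-1) mod 99 = 31
  x ≡ 31 × 67 ≡ 2077 ≡ 97 (mod 99)
Verification: 16 × 97 = 1552 = 15 × 99 + 67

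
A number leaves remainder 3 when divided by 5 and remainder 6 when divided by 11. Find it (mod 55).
M = 5 × 11 = 55. M₁ = 11, y₁ ≡ 1 (mod 5). M₂ = 5, y₂ ≡ 9 (mod 11). n = 3×11×1 + 6×5×9 ≡ 28 (mod 55)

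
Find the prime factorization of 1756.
2^2 × 439

Divide by primes starting from smallest:
1756 ÷ 2 = 878
878 ÷ 2 = 439
439 ÷ 439 = 1

1756 = 2^2 × 439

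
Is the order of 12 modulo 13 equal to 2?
Yes, ord_13(12) = 2.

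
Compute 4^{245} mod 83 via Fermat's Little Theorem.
21

By Fermat's Little Theorem, a^(p-1) ≡ 1 (mod p) for prime p and gcd(a, p) = 1
Here p = 83, so 4^82 ≡ 1 (mod 83)
We can reduce the exponent: 245 mod 82 = 81
So 4^245 ≡ 4^81 (mod 83)
Computing: 4^81 mod 83 = 21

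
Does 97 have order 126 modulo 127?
p - 1 = 126 has prime divisors 2, 3, 7. Check 97^(126/q) mod 127 for each: 97^(126/2) = 97^63 ≡ 126, 97^(126/3) = 97^42 ≡ 107, 97^(126/7) = 97^18 ≡ 32 (mod 127). None of these is 1, so 97 has order 126 = φ(127), so it is a primitive root mod 127.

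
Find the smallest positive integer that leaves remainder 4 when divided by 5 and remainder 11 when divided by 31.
M = 5 × 31 = 155. M₁ = 31, y₁ ≡ 1 (mod 5). M₂ = 5, y₂ ≡ 25 (mod 31). k = 4×31×1 + 11×5×25 ≡ 104 (mod 155). The smallest positive such number is 104.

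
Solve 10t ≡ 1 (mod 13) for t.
10^(-1) ≡ 4 (mod 13). Verification: 10 × 4 = 40 ≡ 1 (mod 13)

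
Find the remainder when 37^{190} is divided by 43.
By Fermat: 37^{42} ≡ 1 (mod 43). 190 = 4×42 + 22. So 37^{190} ≡ 37^{22} ≡ 6 (mod 43)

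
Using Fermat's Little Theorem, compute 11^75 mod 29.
By Fermat: 11^{28} ≡ 1 (mod 29). 75 = 2×28 + 19. So 11^{75} ≡ 11^{19} ≡ 15 (mod 29)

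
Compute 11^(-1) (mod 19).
7

Using Extended Euclidean Algorithm:
gcd(11, 19) = 1
Bezout coefficients: 11 × 7 + 19 × -4 = 1
So 11 × 7 ≡ 1 (mod 19)
The inverse is 7 mod 19 = 7
Verification: 11 × 7 = 77 = 4 × 19 + 1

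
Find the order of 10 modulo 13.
Powers of 10 mod 13: 10^1≡10, 10^2≡9, 10^3≡12, 10^4≡3, 10^5≡4, 10^6≡1. Order = 6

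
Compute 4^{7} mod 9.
4

Using successive squaring:
Binary expansion of 7: 111
Powers of 4 mod 9 (each is the square of the previous):
  4^1 ≡ 4 (mod 9)
  4^2 ≡ 4² = 16 ≡ 7 (mod 9)
  4^4 ≡ 7² = 49 ≡ 4 (mod 9)
7 = 4 + 2 + 1, so 4^7 = 4^4 × 4^2 × 4^1 ≡ 4 × 7 × 4 (mod 9)
Multiplying step by step:
  4 × 7 = 28 ≡ 1 (mod 9)
  1 × 4 = 4 ≡ 4 (mod 9)
Result: 4^7 ≡ 4 (mod 9)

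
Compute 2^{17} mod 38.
10

Using successive squaring:
Binary expansion of 17: 10001
Powers of 2 mod 38 (each is the square of the previous):
  2^1 ≡ 2 (mod 38)
  2^2 ≡ 2² = 4 ≡ 4 (mod 38)
  2^4 ≡ 4² = 16 ≡ 16 (mod 38)
  2^8 ≡ 16² = 256 ≡ 28 (mod 38)
  2^16 ≡ 28² = 784 ≡ 24 (mod 38)
17 = 16 + 1, so 2^17 = 2^16 × 2^1 ≡ 24 × 2 (mod 38)
Multiplying step by step:
  24 × 2 = 48 ≡ 10 (mod 38)
Result: 2^17 ≡ 10 (mod 38)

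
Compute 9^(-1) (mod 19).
9^(-1) ≡ 17 (mod 19). Verification: 9 × 17 = 153 ≡ 1 (mod 19)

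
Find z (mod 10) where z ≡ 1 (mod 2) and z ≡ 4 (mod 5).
M = 2 × 5 = 10. M₁ = 5, y₁ ≡ 1 (mod 2). M₂ = 2, y₂ ≡ 3 (mod 5). z = 1×5×1 + 4×2×3 ≡ 9 (mod 10)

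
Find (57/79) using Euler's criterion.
(57/79) = 57^{39} mod 79 = -1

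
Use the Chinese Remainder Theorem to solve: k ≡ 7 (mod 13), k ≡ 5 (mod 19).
176

Using the Chinese Remainder Theorem:
M = product of moduli = 247
For equation 1: M_1 = 19, 19 ≡ 6 (mod 13), inverse of 19 mod 13 is 11 (check: 6 × 11 = 66 ≡ 1 (mod 13))
For equation 2: M_2 = 13, 13 ≡ 13 (mod 19), inverse of 13 mod 19 is 3 (check: 13 × 3 = 39 ≡ 1 (mod 19))
Combine: k ≡ Σ r_i×M_i×(M_i⁻¹ mod m_i) = 7×19×11 + 5×13×3 = 1463 + 195 = 1658
1658 mod 247 = 176
k ≡ 176 (mod 247)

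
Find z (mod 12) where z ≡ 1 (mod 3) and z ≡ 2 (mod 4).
M = 3 × 4 = 12. M₁ = 4, y₁ ≡ 1 (mod 3). M₂ = 3, y₂ ≡ 3 (mod 4). z = 1×4×1 + 2×3×3 ≡ 10 (mod 12)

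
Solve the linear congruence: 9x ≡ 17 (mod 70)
33

Since gcd(9, 70) = 1 divides 17, a solution exists.
Multiply both sides by the inverse of 9 mod 70:
  9^(-1) mod 70 = 39
  x ≡ 39 × 17 ≡ 663 ≡ 33 (mod 70)
Verification: 9 × 33 = 297 = 4 × 70 + 17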